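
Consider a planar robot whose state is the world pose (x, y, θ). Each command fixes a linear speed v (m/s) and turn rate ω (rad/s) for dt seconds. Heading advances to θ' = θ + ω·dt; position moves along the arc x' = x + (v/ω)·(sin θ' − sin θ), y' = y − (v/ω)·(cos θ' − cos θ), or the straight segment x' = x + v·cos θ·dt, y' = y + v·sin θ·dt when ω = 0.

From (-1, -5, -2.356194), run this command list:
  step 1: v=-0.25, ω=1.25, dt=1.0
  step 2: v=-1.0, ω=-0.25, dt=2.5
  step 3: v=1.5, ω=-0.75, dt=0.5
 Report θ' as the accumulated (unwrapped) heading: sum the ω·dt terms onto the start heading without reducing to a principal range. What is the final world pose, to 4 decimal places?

(-1.5895, -3.0388, -2.1062)

step 1: θ'=-1.1062 (R=-0.2000) → pose (-0.9626, -4.7690, -1.1062)
step 2: θ'=-1.7312 (R=4.0000) → pose (-1.3353, -2.3379, -1.7312)
step 3: θ'=-2.1062 (R=-2.0000) → pose (-1.5895, -3.0388, -2.1062)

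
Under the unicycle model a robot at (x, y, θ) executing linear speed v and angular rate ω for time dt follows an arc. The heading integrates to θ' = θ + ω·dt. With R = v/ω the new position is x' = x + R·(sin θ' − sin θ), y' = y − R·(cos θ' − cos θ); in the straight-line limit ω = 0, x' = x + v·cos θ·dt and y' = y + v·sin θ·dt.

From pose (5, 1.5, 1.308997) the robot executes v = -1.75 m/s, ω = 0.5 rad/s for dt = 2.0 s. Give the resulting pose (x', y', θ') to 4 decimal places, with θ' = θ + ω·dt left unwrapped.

(5.7919, -1.7612, 2.3090)

θ' = 1.3090 + 0.5·2.0 = 2.3090
R = v/ω = -1.75/0.5 = -3.5000
x' = 5 + -3.5000·(sin 2.3090 − sin 1.3090) = 5.7919
y' = 1.5 − -3.5000·(cos 2.3090 − cos 1.3090) = -1.7612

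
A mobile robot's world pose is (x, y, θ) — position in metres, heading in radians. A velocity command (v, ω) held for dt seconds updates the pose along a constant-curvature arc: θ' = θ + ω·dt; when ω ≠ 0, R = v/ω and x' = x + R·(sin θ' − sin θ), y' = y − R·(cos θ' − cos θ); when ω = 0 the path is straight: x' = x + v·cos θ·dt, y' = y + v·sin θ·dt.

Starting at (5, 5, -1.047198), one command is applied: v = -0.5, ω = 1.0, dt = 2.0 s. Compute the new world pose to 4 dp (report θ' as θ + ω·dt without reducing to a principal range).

(4.1595, 5.0397, 0.9528)

θ' = -1.0472 + 1.0·2.0 = 0.9528
R = v/ω = -0.5/1.0 = -0.5000
x' = 5 + -0.5000·(sin 0.9528 − sin -1.0472) = 4.1595
y' = 5 − -0.5000·(cos 0.9528 − cos -1.0472) = 5.0397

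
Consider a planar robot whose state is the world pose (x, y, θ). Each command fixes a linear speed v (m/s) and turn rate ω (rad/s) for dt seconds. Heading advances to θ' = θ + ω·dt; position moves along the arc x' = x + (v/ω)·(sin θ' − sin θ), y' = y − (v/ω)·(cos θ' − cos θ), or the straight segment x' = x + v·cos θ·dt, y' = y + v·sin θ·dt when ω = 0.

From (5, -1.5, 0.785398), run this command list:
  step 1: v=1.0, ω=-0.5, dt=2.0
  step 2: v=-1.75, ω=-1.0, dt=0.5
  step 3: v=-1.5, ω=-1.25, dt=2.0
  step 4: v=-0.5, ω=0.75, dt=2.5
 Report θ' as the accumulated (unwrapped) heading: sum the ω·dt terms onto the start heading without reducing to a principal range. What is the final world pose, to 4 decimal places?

(7.6375, 2.3488, -1.3396)

step 1: θ'=-0.2146 (R=-2.0000) → pose (6.8401, -0.9601, -0.2146)
step 2: θ'=-0.7146 (R=1.7500) → pose (6.0660, -0.5721, -0.7146)
step 3: θ'=-3.2146 (R=1.2000) → pose (6.9399, 1.5311, -3.2146)
step 4: θ'=-1.3396 (R=-0.6667) → pose (7.6375, 2.3488, -1.3396)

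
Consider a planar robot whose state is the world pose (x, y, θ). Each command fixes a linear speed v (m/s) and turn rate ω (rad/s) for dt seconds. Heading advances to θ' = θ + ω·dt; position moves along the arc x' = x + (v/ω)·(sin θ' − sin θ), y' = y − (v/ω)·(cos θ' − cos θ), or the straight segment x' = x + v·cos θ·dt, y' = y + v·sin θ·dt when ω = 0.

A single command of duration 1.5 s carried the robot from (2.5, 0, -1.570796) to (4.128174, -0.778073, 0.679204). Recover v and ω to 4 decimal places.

Δθ = 0.679204 − -1.570796 = 2.250000
ω = Δθ/dt = 2.250000/1.5 = 1.5000
R = Δx/(sin θ' − sin θ) = 1.0000
v = R·ω = 1.0000·1.5000 = 1.5000

v = 1.5000, ω = 1.5000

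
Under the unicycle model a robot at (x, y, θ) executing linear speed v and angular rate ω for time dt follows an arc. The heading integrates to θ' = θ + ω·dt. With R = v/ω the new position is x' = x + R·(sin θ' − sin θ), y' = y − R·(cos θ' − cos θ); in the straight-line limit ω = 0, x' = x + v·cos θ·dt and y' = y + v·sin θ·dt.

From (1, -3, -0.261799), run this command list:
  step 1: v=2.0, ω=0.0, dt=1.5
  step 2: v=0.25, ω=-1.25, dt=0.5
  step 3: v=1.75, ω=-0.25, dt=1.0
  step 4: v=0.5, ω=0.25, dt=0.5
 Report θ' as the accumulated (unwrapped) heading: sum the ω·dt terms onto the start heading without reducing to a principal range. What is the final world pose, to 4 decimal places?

step 1: θ'=-0.2618 (straight) → pose (3.8978, -3.7765, -0.2618)
step 2: θ'=-0.8868 (R=-0.2000) → pose (4.0010, -3.8433, -0.8868)
step 3: θ'=-1.1368 (R=-7.0000) → pose (4.9267, -5.3230, -1.1368)
step 4: θ'=-1.0118 (R=2.0000) → pose (5.0457, -5.5427, -1.0118)

(5.0457, -5.5427, -1.0118)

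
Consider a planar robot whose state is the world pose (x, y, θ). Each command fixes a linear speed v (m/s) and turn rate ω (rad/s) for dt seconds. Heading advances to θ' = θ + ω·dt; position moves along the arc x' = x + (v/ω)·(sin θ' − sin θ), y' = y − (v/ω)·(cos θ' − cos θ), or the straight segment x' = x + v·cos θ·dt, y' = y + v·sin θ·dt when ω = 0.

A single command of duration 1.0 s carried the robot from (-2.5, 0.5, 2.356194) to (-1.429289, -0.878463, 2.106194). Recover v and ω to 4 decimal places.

v = -1.7500, ω = -0.2500

Δθ = 2.106194 − 2.356194 = -0.250000
ω = Δθ/dt = -0.250000/1.0 = -0.2500
R = −Δy/(cos θ' − cos θ) = 7.0000
v = R·ω = 7.0000·-0.2500 = -1.7500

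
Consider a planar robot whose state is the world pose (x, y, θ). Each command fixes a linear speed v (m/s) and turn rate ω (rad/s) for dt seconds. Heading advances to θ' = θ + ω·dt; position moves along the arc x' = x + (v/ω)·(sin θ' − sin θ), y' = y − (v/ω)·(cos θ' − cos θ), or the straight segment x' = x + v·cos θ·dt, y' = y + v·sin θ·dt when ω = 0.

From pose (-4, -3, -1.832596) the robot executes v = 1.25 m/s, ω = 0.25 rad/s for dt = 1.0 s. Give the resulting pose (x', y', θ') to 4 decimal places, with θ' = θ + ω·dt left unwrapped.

θ' = -1.8326 + 0.25·1.0 = -1.5826
R = v/ω = 1.25/0.25 = 5.0000
x' = -4 + 5.0000·(sin -1.5826 − sin -1.8326) = -4.1700
y' = -3 − 5.0000·(cos -1.5826 − cos -1.8326) = -4.2351

(-4.1700, -4.2351, -1.5826)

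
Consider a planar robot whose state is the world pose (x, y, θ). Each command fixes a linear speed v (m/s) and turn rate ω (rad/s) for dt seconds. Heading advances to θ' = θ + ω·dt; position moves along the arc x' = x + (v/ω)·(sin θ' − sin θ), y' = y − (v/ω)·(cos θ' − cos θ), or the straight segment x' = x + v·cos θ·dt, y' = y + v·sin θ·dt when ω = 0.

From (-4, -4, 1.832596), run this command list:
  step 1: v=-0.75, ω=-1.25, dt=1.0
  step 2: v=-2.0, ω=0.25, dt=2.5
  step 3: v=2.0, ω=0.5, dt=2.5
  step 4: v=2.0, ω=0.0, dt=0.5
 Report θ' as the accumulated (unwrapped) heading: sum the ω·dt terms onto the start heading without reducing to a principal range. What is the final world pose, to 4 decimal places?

step 1: θ'=0.5826 (R=0.6000) → pose (-4.2494, -4.6563, 0.5826)
step 2: θ'=1.2076 (R=-8.0000) → pose (-7.3260, -8.4945, 1.2076)
step 3: θ'=2.4576 (R=4.0000) → pose (-8.5375, -3.9732, 2.4576)
step 4: θ'=2.4576 (straight) → pose (-9.3125, -3.3413, 2.4576)

(-9.3125, -3.3413, 2.4576)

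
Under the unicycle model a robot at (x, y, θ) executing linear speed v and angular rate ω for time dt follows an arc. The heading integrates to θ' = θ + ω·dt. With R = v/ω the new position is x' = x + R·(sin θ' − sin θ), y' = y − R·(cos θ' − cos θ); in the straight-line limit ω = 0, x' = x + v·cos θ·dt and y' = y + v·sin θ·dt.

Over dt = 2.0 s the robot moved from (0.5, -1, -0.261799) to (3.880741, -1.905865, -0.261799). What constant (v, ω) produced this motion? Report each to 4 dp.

v = 1.7500, ω = 0.0000

Δθ = -0.261799 − -0.261799 = 0.000000
ω = Δθ/dt = 0.000000/2.0 = 0.0000
ω = 0 → v = (Δx·cos θ + Δy·sin θ)/dt = 1.7500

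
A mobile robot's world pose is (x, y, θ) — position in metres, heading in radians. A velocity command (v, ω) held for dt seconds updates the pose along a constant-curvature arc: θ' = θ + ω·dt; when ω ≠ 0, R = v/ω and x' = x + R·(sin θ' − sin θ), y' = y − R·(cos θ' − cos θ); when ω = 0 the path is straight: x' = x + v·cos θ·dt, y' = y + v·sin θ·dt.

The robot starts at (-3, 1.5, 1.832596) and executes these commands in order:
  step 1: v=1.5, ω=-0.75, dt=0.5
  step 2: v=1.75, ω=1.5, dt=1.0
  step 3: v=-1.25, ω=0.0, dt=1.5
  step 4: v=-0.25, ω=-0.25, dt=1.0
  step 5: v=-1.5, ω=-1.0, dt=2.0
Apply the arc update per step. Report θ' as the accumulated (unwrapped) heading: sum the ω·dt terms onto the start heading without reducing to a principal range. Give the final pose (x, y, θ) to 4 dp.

step 1: θ'=1.4576 (R=-2.0000) → pose (-3.0553, 2.2436, 1.4576)
step 2: θ'=2.9576 (R=1.1667) → pose (-4.0011, 3.5223, 2.9576)
step 3: θ'=2.9576 (straight) → pose (-2.1577, 3.1793, 2.9576)
step 4: θ'=2.7076 (R=1.0000) → pose (-1.9202, 3.1034, 2.7076)
step 5: θ'=0.7076 (R=1.5000) → pose (-1.5759, 0.6026, 0.7076)

(-1.5759, 0.6026, 0.7076)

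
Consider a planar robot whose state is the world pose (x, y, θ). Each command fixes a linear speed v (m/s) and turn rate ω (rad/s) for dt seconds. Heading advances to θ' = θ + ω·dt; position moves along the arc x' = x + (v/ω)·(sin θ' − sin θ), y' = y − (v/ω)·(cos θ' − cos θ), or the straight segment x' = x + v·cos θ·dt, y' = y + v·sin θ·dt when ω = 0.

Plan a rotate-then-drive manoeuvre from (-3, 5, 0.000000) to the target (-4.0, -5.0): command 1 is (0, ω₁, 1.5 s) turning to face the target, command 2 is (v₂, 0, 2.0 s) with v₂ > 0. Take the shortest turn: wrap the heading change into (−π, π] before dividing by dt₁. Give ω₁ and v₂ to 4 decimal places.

heading to target = atan2(-5−5, -4−-3) = -1.6705
Δθ = wrap(-1.6705 − 0.0000) = -1.6705; ω₁ = Δθ/dt₁ = -1.1136
distance = √((-4−-3)² + (-5−5)²) = 10.0499; v₂ = distance/dt₂ = 5.0249

ω₁ = -1.1136, v₂ = 5.0249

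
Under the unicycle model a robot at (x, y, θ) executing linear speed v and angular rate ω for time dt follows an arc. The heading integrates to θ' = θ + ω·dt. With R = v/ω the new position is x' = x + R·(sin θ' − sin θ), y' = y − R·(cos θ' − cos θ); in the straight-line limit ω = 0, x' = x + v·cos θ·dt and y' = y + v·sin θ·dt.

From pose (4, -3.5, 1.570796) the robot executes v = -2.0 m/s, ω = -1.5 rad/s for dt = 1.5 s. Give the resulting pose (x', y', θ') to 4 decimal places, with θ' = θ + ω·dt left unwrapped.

(1.8291, -4.5374, -0.6792)

θ' = 1.5708 + -1.5·1.5 = -0.6792
R = v/ω = -2.0/-1.5 = 1.3333
x' = 4 + 1.3333·(sin -0.6792 − sin 1.5708) = 1.8291
y' = -3.5 − 1.3333·(cos -0.6792 − cos 1.5708) = -4.5374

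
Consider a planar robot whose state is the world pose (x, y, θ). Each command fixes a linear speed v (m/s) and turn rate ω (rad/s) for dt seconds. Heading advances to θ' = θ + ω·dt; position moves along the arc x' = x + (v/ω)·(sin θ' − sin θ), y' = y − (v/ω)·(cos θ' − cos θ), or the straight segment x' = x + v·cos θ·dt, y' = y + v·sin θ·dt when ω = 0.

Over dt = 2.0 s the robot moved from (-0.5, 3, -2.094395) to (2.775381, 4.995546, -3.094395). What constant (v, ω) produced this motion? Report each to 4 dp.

Δθ = -3.094395 − -2.094395 = -1.000000
ω = Δθ/dt = -1.000000/2.0 = -0.5000
R = Δx/(sin θ' − sin θ) = 4.0000
v = R·ω = 4.0000·-0.5000 = -2.0000

v = -2.0000, ω = -0.5000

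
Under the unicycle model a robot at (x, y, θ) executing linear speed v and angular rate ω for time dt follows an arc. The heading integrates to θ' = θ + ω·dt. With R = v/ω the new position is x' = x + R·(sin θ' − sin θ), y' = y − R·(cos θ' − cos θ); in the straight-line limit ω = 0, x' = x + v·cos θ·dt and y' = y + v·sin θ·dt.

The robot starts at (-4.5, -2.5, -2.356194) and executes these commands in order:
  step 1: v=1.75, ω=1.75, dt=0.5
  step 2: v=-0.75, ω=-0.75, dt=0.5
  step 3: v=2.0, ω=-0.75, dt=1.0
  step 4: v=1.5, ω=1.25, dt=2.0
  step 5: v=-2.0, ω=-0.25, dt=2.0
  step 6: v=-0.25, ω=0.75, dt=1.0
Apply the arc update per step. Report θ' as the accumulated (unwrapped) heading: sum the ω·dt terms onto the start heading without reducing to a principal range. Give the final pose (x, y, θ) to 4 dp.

step 1: θ'=-1.4812 (R=1.0000) → pose (-4.7889, -3.2966, -1.4812)
step 2: θ'=-1.8562 (R=1.0000) → pose (-4.7524, -2.9256, -1.8562)
step 3: θ'=-2.6062 (R=-2.6667) → pose (-5.9508, -4.4683, -2.6062)
step 4: θ'=-0.1062 (R=1.2000) → pose (-5.4657, -6.6936, -0.1062)
step 5: θ'=-0.6062 (R=8.0000) → pose (-9.1757, -5.3133, -0.6062)
step 6: θ'=0.1438 (R=-0.3333) → pose (-9.4134, -5.2573, 0.1438)

(-9.4134, -5.2573, 0.1438)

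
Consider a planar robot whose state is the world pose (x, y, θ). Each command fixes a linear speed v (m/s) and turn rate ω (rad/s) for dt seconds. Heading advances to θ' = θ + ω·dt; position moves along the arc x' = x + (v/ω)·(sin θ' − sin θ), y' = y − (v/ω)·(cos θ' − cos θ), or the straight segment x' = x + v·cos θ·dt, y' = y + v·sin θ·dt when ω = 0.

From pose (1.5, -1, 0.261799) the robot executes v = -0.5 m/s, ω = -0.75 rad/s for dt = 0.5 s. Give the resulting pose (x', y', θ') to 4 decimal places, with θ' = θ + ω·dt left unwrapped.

(1.2521, -1.0184, -0.1132)

θ' = 0.2618 + -0.75·0.5 = -0.1132
R = v/ω = -0.5/-0.75 = 0.6667
x' = 1.5 + 0.6667·(sin -0.1132 − sin 0.2618) = 1.2521
y' = -1 − 0.6667·(cos -0.1132 − cos 0.2618) = -1.0184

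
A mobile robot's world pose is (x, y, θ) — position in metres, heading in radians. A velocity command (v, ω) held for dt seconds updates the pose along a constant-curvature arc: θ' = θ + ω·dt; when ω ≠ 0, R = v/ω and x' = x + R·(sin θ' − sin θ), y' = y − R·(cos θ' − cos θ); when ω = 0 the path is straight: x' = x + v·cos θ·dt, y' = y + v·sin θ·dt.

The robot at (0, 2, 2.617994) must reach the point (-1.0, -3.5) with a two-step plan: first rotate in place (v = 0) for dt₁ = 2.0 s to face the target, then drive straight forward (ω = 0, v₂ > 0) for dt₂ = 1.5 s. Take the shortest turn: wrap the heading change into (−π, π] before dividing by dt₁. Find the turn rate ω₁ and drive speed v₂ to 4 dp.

heading to target = atan2(-3.5−2, -1−0) = -1.7506
Δθ = wrap(-1.7506 − 2.6180) = 1.9145; ω₁ = Δθ/dt₁ = 0.9573
distance = √((-1−0)² + (-3.5−2)²) = 5.5902; v₂ = distance/dt₂ = 3.7268

ω₁ = 0.9573, v₂ = 3.7268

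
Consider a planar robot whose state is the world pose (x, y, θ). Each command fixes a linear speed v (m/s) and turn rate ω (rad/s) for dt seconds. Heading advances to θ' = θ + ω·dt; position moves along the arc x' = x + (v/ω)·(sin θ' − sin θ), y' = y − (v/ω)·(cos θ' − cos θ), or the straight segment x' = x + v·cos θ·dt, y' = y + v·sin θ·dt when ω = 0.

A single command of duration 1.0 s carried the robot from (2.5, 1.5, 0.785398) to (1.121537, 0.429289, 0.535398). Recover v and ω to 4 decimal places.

v = -1.7500, ω = -0.2500

Δθ = 0.535398 − 0.785398 = -0.250000
ω = Δθ/dt = -0.250000/1.0 = -0.2500
R = Δx/(sin θ' − sin θ) = 7.0000
v = R·ω = 7.0000·-0.2500 = -1.7500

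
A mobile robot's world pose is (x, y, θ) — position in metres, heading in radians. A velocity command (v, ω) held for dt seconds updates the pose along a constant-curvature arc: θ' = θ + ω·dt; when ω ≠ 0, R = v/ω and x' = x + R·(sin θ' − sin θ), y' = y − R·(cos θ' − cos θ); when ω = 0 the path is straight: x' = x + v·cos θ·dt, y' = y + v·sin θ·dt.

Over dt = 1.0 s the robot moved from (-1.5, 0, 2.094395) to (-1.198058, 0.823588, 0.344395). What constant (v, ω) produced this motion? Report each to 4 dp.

v = 1.0000, ω = -1.7500

Δθ = 0.344395 − 2.094395 = -1.750000
ω = Δθ/dt = -1.750000/1.0 = -1.7500
R = −Δy/(cos θ' − cos θ) = -0.5714
v = R·ω = -0.5714·-1.7500 = 1.0000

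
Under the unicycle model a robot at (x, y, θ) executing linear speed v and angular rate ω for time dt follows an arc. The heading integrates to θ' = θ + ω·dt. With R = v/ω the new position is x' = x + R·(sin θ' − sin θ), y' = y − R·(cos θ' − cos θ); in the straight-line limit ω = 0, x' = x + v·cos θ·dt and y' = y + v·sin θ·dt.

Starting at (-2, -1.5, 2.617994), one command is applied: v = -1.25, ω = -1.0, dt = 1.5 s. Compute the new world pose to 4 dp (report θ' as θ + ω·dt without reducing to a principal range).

θ' = 2.6180 + -1.0·1.5 = 1.1180
R = v/ω = -1.25/-1.0 = 1.2500
x' = -2 + 1.2500·(sin 1.1180 − sin 2.6180) = -1.5010
y' = -1.5 − 1.2500·(cos 1.1180 − cos 2.6180) = -3.1294

(-1.5010, -3.1294, 1.1180)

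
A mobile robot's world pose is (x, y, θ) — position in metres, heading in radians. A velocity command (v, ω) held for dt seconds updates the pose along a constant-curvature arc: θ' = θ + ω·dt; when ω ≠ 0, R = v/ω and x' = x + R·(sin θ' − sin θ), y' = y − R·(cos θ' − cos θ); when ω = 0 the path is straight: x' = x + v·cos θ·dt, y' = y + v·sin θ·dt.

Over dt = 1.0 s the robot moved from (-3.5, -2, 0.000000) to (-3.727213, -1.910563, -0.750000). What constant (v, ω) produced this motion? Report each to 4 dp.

Δθ = -0.750000 − 0.000000 = -0.750000
ω = Δθ/dt = -0.750000/1.0 = -0.7500
R = Δx/(sin θ' − sin θ) = 0.3333
v = R·ω = 0.3333·-0.7500 = -0.2500

v = -0.2500, ω = -0.7500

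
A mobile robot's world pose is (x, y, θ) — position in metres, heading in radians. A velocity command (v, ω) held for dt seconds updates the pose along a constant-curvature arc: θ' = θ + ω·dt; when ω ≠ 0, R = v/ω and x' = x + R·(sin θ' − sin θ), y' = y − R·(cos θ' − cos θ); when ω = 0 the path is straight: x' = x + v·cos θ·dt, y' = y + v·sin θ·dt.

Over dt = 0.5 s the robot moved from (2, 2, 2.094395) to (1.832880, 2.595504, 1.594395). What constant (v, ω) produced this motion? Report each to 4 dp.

v = 1.2500, ω = -1.0000

Δθ = 1.594395 − 2.094395 = -0.500000
ω = Δθ/dt = -0.500000/0.5 = -1.0000
R = −Δy/(cos θ' − cos θ) = -1.2500
v = R·ω = -1.2500·-1.0000 = 1.2500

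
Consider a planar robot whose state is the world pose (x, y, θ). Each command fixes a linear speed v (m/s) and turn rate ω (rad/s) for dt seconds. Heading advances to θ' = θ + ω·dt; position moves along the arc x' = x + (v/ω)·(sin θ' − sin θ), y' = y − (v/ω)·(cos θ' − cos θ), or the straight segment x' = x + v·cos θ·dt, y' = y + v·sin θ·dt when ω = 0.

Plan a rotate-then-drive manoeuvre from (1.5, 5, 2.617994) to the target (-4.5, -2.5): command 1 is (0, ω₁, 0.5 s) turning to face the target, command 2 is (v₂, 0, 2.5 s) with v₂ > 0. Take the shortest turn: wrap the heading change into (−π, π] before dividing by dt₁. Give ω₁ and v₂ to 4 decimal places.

heading to target = atan2(-2.5−5, -4.5−1.5) = -2.2455
Δθ = wrap(-2.2455 − 2.6180) = 1.4197; ω₁ = Δθ/dt₁ = 2.8393
distance = √((-4.5−1.5)² + (-2.5−5)²) = 9.6047; v₂ = distance/dt₂ = 3.8419

ω₁ = 2.8393, v₂ = 3.8419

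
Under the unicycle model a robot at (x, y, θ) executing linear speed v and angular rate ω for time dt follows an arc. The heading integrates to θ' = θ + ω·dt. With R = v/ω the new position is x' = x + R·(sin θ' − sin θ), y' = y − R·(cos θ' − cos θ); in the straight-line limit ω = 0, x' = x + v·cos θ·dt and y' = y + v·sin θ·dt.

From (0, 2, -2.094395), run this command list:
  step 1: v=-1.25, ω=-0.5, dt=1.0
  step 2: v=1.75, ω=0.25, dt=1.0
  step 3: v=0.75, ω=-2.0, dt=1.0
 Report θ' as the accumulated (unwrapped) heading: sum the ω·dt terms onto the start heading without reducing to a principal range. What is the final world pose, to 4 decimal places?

(-1.1196, 1.9252, -4.3444)

step 1: θ'=-2.5944 (R=2.5000) → pose (0.8643, 2.8850, -2.5944)
step 2: θ'=-2.3444 (R=7.0000) → pose (-0.5014, 1.7981, -2.3444)
step 3: θ'=-4.3444 (R=-0.3750) → pose (-1.1196, 1.9252, -4.3444)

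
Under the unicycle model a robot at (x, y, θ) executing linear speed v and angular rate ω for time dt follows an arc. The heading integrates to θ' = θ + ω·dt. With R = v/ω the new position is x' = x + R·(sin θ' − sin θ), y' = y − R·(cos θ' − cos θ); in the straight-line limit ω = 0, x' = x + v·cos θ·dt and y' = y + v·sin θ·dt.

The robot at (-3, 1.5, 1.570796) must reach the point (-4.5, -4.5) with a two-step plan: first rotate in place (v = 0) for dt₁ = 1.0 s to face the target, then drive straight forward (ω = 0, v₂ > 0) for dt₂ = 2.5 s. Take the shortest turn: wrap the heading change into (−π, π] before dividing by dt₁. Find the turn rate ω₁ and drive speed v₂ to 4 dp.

ω₁ = 2.8966, v₂ = 2.4739

heading to target = atan2(-4.5−1.5, -4.5−-3) = -1.8158
Δθ = wrap(-1.8158 − 1.5708) = 2.8966; ω₁ = Δθ/dt₁ = 2.8966
distance = √((-4.5−-3)² + (-4.5−1.5)²) = 6.1847; v₂ = distance/dt₂ = 2.4739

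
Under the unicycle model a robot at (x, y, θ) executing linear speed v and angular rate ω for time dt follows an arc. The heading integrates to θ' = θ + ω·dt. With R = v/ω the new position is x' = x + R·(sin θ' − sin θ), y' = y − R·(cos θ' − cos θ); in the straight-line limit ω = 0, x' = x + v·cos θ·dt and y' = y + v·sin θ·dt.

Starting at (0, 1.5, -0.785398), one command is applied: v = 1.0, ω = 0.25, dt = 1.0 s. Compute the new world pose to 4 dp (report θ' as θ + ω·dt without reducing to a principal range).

θ' = -0.7854 + 0.25·1.0 = -0.5354
R = v/ω = 1.0/0.25 = 4.0000
x' = 0 + 4.0000·(sin -0.5354 − sin -0.7854) = 0.7877
y' = 1.5 − 4.0000·(cos -0.5354 − cos -0.7854) = 0.8882

(0.7877, 0.8882, -0.5354)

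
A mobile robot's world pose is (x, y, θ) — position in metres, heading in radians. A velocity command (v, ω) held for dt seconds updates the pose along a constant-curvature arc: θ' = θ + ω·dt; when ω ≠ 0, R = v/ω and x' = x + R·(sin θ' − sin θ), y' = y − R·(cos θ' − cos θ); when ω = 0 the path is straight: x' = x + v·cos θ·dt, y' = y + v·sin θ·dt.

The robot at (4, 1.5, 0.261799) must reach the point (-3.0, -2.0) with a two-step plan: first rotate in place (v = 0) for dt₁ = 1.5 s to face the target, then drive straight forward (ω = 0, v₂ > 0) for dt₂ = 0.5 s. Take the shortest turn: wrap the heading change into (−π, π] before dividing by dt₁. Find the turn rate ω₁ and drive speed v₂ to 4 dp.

heading to target = atan2(-2−1.5, -3−4) = -2.6779
Δθ = wrap(-2.6779 − 0.2618) = -2.9397; ω₁ = Δθ/dt₁ = -1.9598
distance = √((-3−4)² + (-2−1.5)²) = 7.8262; v₂ = distance/dt₂ = 15.6525

ω₁ = -1.9598, v₂ = 15.6525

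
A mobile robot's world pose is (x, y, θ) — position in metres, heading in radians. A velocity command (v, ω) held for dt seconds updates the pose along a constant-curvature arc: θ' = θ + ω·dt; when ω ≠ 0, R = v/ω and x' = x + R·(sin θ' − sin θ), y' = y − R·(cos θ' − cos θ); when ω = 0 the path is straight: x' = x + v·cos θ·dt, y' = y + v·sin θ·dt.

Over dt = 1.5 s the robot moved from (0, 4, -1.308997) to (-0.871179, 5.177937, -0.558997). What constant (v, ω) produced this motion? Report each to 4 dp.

Δθ = -0.558997 − -1.308997 = 0.750000
ω = Δθ/dt = 0.750000/1.5 = 0.5000
R = −Δy/(cos θ' − cos θ) = -2.0000
v = R·ω = -2.0000·0.5000 = -1.0000

v = -1.0000, ω = 0.5000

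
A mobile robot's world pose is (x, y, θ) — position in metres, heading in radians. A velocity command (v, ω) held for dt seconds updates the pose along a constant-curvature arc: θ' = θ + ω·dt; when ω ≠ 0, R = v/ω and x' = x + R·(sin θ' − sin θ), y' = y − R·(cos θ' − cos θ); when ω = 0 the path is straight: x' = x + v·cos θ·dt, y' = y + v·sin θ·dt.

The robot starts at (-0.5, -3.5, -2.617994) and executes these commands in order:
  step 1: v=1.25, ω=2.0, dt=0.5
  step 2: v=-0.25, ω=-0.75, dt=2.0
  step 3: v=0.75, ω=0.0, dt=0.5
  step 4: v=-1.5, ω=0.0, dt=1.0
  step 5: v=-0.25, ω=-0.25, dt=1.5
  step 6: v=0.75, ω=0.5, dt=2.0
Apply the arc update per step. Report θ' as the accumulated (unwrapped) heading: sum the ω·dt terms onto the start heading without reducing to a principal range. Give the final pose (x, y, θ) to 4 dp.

(-0.4166, -3.9415, -2.4930)

step 1: θ'=-1.6180 (R=0.6250) → pose (-0.8118, -4.0118, -1.6180)
step 2: θ'=-3.1180 (R=0.3333) → pose (-0.4867, -3.6943, -3.1180)
step 3: θ'=-3.1180 (straight) → pose (-0.8616, -3.7031, -3.1180)
step 4: θ'=-3.1180 (straight) → pose (0.6380, -3.6677, -3.1180)
step 5: θ'=-3.4930 (R=1.0000) → pose (1.0058, -3.7285, -3.4930)
step 6: θ'=-2.4930 (R=1.5000) → pose (-0.4166, -3.9415, -2.4930)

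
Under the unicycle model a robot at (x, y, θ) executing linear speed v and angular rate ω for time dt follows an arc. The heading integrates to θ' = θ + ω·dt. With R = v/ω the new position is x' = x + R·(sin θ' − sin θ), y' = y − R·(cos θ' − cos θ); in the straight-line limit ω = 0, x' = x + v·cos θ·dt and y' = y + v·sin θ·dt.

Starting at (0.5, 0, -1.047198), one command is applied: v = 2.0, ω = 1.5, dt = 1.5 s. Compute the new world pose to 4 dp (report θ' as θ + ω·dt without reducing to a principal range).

(2.8988, 0.1870, 1.2028)

θ' = -1.0472 + 1.5·1.5 = 1.2028
R = v/ω = 2.0/1.5 = 1.3333
x' = 0.5 + 1.3333·(sin 1.2028 − sin -1.0472) = 2.8988
y' = 0 − 1.3333·(cos 1.2028 − cos -1.0472) = 0.1870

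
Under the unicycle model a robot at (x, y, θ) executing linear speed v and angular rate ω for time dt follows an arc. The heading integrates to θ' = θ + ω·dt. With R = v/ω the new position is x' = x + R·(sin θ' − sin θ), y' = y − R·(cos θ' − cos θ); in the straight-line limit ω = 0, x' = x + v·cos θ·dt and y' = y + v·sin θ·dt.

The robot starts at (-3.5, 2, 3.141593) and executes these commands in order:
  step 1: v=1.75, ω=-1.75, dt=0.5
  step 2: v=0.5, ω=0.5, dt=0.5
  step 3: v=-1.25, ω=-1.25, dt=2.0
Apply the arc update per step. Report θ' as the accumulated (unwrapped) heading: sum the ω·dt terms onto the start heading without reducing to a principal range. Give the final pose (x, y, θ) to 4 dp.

(-5.0185, 0.7181, 0.0166)

step 1: θ'=2.2666 (R=-1.0000) → pose (-4.2675, 2.3590, 2.2666)
step 2: θ'=2.5166 (R=1.0000) → pose (-4.4500, 2.5290, 2.5166)
step 3: θ'=0.0166 (R=1.0000) → pose (-5.0185, 0.7181, 0.0166)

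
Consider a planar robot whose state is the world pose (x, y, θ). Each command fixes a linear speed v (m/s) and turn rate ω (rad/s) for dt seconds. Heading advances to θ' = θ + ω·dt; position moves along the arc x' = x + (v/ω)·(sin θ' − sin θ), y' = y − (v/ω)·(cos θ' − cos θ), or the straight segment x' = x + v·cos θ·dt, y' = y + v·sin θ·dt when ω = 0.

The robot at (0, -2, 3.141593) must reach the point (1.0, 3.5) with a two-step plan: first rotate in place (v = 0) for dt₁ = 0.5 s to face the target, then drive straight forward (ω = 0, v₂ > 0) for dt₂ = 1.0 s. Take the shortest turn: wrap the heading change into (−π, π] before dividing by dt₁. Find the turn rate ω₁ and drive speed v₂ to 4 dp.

heading to target = atan2(3.5−-2, 1−0) = 1.3909
Δθ = wrap(1.3909 − 3.1416) = -1.7507; ω₁ = Δθ/dt₁ = -3.5013
distance = √((1−0)² + (3.5−-2)²) = 5.5902; v₂ = distance/dt₂ = 5.5902

ω₁ = -3.5013, v₂ = 5.5902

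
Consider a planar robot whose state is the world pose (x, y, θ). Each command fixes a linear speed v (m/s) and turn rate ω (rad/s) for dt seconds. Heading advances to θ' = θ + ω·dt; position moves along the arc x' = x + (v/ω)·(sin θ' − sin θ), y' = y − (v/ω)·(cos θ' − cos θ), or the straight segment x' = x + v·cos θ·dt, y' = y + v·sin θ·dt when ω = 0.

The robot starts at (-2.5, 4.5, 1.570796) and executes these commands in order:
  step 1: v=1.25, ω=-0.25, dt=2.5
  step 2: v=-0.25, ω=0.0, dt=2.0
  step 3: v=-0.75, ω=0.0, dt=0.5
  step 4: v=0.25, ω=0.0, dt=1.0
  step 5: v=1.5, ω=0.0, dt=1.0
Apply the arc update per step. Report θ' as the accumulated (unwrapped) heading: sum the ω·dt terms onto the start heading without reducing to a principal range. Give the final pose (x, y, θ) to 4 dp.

step 1: θ'=0.9458 (R=-5.0000) → pose (-1.5548, 7.4255, 0.9458)
step 2: θ'=0.9458 (straight) → pose (-1.8474, 7.0200, 0.9458)
step 3: θ'=0.9458 (straight) → pose (-2.0668, 6.7159, 0.9458)
step 4: θ'=0.9458 (straight) → pose (-1.9205, 6.9186, 0.9458)
step 5: θ'=0.9458 (straight) → pose (-1.0429, 8.1351, 0.9458)

(-1.0429, 8.1351, 0.9458)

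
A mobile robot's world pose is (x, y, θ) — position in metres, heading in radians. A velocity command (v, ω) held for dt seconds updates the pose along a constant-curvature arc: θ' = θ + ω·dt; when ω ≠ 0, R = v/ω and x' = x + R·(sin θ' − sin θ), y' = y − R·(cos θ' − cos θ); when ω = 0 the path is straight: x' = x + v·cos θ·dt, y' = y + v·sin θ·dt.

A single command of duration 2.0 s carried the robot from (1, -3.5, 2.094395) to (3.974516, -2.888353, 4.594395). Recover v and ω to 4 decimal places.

v = -2.0000, ω = 1.2500

Δθ = 4.594395 − 2.094395 = 2.500000
ω = Δθ/dt = 2.500000/2.0 = 1.2500
R = Δx/(sin θ' − sin θ) = -1.6000
v = R·ω = -1.6000·1.2500 = -2.0000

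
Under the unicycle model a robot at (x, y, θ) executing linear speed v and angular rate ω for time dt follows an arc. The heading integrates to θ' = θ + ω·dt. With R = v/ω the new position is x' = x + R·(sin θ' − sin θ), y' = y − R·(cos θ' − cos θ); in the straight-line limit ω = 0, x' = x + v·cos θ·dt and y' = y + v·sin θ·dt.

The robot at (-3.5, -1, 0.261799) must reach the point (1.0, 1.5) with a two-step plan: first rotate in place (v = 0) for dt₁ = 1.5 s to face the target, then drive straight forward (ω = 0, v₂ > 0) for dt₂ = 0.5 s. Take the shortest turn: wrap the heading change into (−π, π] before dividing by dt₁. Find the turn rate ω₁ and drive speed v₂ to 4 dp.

heading to target = atan2(1.5−-1, 1−-3.5) = 0.5071
Δθ = wrap(0.5071 − 0.2618) = 0.2453; ω₁ = Δθ/dt₁ = 0.1635
distance = √((1−-3.5)² + (1.5−-1)²) = 5.1478; v₂ = distance/dt₂ = 10.2956

ω₁ = 0.1635, v₂ = 10.2956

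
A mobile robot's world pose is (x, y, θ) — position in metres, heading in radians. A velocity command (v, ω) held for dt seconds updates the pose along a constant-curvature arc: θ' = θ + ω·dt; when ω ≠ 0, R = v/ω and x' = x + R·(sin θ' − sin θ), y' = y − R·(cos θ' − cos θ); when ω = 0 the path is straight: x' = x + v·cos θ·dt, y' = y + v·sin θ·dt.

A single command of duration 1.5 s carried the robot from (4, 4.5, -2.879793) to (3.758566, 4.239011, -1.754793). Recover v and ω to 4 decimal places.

Δθ = -1.754793 − -2.879793 = 1.125000
ω = Δθ/dt = 1.125000/1.5 = 0.7500
R = −Δy/(cos θ' − cos θ) = 0.3333
v = R·ω = 0.3333·0.7500 = 0.2500

v = 0.2500, ω = 0.7500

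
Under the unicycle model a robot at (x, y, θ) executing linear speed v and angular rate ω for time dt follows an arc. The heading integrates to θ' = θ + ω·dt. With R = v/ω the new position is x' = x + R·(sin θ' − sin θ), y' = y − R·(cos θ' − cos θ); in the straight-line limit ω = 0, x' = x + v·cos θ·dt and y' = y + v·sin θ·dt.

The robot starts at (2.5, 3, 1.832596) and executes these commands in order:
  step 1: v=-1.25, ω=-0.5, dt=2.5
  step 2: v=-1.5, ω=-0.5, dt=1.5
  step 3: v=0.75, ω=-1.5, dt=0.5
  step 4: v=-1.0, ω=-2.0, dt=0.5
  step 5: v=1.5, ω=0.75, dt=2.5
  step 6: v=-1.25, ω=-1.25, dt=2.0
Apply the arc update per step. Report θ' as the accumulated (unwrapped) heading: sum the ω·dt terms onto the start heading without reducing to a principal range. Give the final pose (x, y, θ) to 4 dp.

step 1: θ'=0.5826 (R=2.5000) → pose (1.4607, 0.2654, 0.5826)
step 2: θ'=-0.1674 (R=3.0000) → pose (-0.6898, -0.1876, -0.1674)
step 3: θ'=-0.9174 (R=-0.5000) → pose (-0.3761, -0.3767, -0.9174)
step 4: θ'=-1.9174 (R=0.5000) → pose (-0.4493, 0.0971, -1.9174)
step 5: θ'=-0.0424 (R=2.0000) → pose (1.3469, -2.5805, -0.0424)
step 6: θ'=-2.5424 (R=1.0000) → pose (0.8254, -0.7556, -2.5424)

(0.8254, -0.7556, -2.5424)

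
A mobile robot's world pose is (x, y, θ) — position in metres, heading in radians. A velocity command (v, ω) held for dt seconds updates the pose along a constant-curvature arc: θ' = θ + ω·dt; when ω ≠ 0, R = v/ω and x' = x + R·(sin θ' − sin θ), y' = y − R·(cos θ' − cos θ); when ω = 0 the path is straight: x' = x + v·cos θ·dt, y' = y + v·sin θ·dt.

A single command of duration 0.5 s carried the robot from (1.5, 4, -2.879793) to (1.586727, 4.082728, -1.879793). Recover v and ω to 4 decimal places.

v = -0.2500, ω = 2.0000

Δθ = -1.879793 − -2.879793 = 1.000000
ω = Δθ/dt = 1.000000/0.5 = 2.0000
R = Δx/(sin θ' − sin θ) = -0.1250
v = R·ω = -0.1250·2.0000 = -0.2500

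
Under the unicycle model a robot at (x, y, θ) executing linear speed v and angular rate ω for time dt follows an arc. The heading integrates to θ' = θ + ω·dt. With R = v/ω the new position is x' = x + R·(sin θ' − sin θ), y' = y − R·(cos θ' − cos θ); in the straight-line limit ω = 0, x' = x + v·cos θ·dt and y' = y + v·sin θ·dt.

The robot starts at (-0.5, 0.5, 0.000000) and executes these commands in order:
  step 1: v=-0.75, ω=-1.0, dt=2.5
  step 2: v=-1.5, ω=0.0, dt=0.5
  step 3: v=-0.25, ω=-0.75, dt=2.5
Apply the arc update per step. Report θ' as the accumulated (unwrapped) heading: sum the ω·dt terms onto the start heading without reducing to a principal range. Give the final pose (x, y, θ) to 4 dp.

step 1: θ'=-2.5000 (R=0.7500) → pose (-0.9489, 1.8509, -2.5000)
step 2: θ'=-2.5000 (straight) → pose (-0.3480, 2.2997, -2.5000)
step 3: θ'=-4.3750 (R=0.3333) → pose (0.1660, 2.1430, -4.3750)

(0.1660, 2.1430, -4.3750)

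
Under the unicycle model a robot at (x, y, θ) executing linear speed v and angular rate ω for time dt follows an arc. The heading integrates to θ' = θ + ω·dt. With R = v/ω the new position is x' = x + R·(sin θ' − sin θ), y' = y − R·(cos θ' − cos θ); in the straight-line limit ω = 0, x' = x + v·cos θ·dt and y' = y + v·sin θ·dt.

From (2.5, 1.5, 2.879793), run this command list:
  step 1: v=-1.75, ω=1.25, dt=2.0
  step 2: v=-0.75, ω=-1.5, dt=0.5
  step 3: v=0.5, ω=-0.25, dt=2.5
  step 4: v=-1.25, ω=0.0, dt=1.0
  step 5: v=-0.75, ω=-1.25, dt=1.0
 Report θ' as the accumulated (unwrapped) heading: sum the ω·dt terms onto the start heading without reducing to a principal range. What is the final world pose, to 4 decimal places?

step 1: θ'=5.3798 (R=-1.4000) → pose (3.9620, 3.7188, 5.3798)
step 2: θ'=4.6298 (R=0.5000) → pose (3.8564, 4.0696, 4.6298)
step 3: θ'=4.0048 (R=-2.0000) → pose (3.3830, 2.9345, 4.0048)
step 4: θ'=4.0048 (straight) → pose (4.1956, 3.8844, 4.0048)
step 5: θ'=2.7548 (R=0.6000) → pose (4.8778, 4.0501, 2.7548)

(4.8778, 4.0501, 2.7548)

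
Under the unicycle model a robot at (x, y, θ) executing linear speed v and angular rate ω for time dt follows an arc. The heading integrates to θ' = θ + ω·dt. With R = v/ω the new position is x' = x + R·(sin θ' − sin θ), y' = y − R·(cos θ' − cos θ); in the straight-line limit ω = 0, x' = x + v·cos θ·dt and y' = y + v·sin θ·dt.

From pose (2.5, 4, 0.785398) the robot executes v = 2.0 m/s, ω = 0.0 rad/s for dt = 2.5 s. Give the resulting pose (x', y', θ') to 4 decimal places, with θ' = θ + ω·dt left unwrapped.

θ' = 0.7854 + 0.0·2.5 = 0.7854
ω = 0 → straight: x' = 2.5 + 2.0·cos(0.7854)·2.5 = 6.0355
y' = 4 + 2.0·sin(0.7854)·2.5 = 7.5355

(6.0355, 7.5355, 0.7854)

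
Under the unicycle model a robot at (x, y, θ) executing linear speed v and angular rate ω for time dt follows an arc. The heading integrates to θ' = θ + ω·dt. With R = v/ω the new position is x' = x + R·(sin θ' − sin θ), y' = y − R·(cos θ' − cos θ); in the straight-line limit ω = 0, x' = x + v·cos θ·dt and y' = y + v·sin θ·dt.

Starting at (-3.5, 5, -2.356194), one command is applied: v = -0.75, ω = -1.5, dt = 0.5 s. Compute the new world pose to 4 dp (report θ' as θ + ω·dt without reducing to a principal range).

θ' = -2.3562 + -1.5·0.5 = -3.1062
R = v/ω = -0.75/-1.5 = 0.5000
x' = -3.5 + 0.5000·(sin -3.1062 − sin -2.3562) = -3.1641
y' = 5 − 0.5000·(cos -3.1062 − cos -2.3562) = 5.1461

(-3.1641, 5.1461, -3.1062)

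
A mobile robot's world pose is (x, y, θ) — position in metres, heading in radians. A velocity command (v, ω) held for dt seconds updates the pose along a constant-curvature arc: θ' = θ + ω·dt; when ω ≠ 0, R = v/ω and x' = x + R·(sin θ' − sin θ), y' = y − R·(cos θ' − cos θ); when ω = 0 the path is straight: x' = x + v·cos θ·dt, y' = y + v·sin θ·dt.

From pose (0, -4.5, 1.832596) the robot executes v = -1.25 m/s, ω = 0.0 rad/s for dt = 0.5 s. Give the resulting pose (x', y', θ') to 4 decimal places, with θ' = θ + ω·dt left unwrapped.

(0.1618, -5.1037, 1.8326)

θ' = 1.8326 + 0.0·0.5 = 1.8326
ω = 0 → straight: x' = 0 + -1.25·cos(1.8326)·0.5 = 0.1618
y' = -4.5 + -1.25·sin(1.8326)·0.5 = -5.1037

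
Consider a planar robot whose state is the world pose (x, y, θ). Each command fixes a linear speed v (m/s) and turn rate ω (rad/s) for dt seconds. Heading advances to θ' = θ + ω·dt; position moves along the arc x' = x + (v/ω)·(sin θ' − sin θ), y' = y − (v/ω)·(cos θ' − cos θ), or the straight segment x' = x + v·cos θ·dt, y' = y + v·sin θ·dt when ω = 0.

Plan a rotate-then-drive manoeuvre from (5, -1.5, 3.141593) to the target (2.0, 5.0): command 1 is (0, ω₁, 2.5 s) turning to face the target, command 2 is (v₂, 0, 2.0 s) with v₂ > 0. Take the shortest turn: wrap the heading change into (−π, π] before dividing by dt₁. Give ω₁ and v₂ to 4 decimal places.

ω₁ = -0.4554, v₂ = 3.5795

heading to target = atan2(5−-1.5, 2−5) = 2.0032
Δθ = wrap(2.0032 − 3.1416) = -1.1384; ω₁ = Δθ/dt₁ = -0.4554
distance = √((2−5)² + (5−-1.5)²) = 7.1589; v₂ = distance/dt₂ = 3.5795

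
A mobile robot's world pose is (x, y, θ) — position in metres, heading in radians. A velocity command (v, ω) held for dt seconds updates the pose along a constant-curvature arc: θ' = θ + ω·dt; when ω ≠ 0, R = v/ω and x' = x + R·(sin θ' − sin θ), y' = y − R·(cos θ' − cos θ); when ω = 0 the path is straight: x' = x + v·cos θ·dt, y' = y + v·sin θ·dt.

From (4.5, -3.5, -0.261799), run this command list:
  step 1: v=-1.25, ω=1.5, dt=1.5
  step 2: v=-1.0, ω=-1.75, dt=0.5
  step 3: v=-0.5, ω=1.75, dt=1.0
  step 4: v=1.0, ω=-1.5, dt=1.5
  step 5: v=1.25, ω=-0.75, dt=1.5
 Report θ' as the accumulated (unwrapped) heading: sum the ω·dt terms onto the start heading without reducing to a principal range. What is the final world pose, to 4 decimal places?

step 1: θ'=1.9882 (R=-0.8333) → pose (3.5225, -4.6428, 1.9882)
step 2: θ'=1.1132 (R=0.5714) → pose (3.5128, -5.1269, 1.1132)
step 3: θ'=2.8632 (R=-0.2857) → pose (3.6906, -5.5278, 2.8632)
step 4: θ'=0.6132 (R=-0.6667) → pose (3.4902, -4.3416, 0.6132)
step 5: θ'=-0.5118 (R=-1.6667) → pose (5.2655, -4.2515, -0.5118)

(5.2655, -4.2515, -0.5118)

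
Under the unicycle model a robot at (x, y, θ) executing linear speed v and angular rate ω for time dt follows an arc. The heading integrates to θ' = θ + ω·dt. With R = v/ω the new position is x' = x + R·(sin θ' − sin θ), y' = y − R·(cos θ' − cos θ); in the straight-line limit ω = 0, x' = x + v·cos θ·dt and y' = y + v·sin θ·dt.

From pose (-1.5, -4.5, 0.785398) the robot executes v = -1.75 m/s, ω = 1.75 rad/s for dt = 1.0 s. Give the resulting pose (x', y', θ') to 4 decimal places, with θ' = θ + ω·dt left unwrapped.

(-1.3626, -6.0289, 2.5354)

θ' = 0.7854 + 1.75·1.0 = 2.5354
R = v/ω = -1.75/1.75 = -1.0000
x' = -1.5 + -1.0000·(sin 2.5354 − sin 0.7854) = -1.3626
y' = -4.5 − -1.0000·(cos 2.5354 − cos 0.7854) = -6.0289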